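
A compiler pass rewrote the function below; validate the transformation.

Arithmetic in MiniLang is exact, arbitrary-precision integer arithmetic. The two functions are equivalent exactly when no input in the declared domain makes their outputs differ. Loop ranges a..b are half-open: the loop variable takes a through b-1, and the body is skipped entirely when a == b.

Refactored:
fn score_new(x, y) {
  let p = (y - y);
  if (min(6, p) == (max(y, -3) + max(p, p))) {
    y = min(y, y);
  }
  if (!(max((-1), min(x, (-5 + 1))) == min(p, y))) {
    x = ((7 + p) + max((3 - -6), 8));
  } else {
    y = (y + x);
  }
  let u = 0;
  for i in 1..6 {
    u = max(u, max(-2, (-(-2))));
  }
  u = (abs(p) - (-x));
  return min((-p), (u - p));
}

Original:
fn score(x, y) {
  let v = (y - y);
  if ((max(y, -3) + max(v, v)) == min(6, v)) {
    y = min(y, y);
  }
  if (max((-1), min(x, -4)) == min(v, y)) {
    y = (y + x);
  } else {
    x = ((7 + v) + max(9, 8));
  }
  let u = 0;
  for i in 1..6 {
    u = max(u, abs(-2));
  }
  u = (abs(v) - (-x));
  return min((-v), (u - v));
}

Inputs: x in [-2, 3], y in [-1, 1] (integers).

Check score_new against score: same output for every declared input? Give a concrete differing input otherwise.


Side by side, the visible changes include: local variable names differ, and min/max/abs usage differs, and constant usage differs, and boolean connective usage differs, and arithmetic usage differs.
As a probe, take x=1, y=1: score runs v := 0 | ((max(y, -3) + max(v, v)) == min(6, v)): false | (max((-1), min(x, -4)) == min(v, y)): false | x := 16 | u := 0 | iter i=1: | u := 2 | iter i=2: | u := 2 | iter i=3: | u := 2 | iter i=4: | u := 2 | iter i=5: | u := 2 | u := 16 | result 0; score_new runs p := 0 | (min(6, p) == (max(y, -3) + max(p, p))): false | (!(max((-1), min(x, (-5 + 1))) == min(p, y))): true | x := 16 | u := 0 | iter i=1: | u := 2 | iter i=2: | u := 2 | iter i=3: | u := 2 | iter i=4: | u := 2 | iter i=5: | u := 2 | u := 16 | result 0; both end at 0.
Checked all 18 inputs in the declared domain: the outputs agree on every one.
verdict: equivalent


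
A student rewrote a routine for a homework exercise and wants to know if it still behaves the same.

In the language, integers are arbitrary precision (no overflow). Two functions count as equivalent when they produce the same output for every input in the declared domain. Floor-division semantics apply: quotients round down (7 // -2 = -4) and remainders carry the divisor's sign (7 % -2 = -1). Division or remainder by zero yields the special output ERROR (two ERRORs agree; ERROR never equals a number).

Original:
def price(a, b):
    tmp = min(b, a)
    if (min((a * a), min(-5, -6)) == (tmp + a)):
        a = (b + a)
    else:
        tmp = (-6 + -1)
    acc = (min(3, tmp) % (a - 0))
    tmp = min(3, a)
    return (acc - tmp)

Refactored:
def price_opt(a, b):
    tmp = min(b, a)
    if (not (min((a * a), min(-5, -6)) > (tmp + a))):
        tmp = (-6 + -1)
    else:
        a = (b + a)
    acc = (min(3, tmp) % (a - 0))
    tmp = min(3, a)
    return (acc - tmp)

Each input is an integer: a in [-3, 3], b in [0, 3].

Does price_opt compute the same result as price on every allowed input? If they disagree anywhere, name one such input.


Try a=-3, b=0.
price: tmp=-3, then (min((a * a), min(-5, -6)) == (tmp + a)) is true, then a=-3, then acc=0, then tmp=-3, then returns 3
price_opt: tmp=-3, then (not (min((a * a), min(-5, -6)) > (tmp + a))) is true, then tmp=-7, then acc=-1, then tmp=-3, then returns 2
3 against 2: the behavior changed.
verdict: not equivalent; witness: a=-3, b=0


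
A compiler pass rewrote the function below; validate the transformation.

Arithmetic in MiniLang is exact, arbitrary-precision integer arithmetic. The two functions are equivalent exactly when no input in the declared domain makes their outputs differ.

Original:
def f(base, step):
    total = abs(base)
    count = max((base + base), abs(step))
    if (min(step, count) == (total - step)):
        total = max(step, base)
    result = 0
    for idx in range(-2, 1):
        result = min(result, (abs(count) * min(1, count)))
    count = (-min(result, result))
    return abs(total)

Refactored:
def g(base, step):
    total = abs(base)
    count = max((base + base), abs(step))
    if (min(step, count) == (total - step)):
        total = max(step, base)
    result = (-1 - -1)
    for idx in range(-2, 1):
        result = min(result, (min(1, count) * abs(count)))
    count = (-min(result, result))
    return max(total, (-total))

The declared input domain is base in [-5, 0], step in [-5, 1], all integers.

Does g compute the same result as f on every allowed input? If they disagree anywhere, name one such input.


Equivalent — the differences include min/max/abs usage differs; also constant usage differs; also arithmetic usage differs, yet no declared input distinguishes the two.
Tracing base=-1, step=-1: f: total := 1 | count := 1 | (min(step, count) == (total - step)): false | result := 0 | iter idx=-2: | result := 0 | iter idx=-1: | result := 0 | iter idx=0: | result := 0 | count := 0 | result 1 | g: total := 1 | count := 1 | (min(step, count) == (total - step)): false | result := 0 | iter idx=-2: | result := 0 | iter idx=-1: | result := 0 | iter idx=0: | result := 0 | count := 0 | result 1 — matching result 1.
Checked all 42 inputs in the declared domain: the outputs agree on every one.
verdict: equivalent


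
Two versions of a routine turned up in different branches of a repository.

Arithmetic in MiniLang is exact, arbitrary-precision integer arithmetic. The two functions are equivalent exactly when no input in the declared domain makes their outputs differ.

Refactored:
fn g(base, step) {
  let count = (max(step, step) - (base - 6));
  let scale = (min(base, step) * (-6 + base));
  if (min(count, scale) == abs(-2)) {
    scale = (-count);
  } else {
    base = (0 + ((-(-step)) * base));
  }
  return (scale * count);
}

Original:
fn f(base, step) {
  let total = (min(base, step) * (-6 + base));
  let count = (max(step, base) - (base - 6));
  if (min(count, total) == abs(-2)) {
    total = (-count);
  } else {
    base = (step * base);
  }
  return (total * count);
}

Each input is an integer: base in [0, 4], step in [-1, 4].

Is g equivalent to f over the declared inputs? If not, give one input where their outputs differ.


Evaluate both at base=0, step=-1.
f: total becomes 6; next count becomes 6; next (min(count, total) == abs(-2)) evaluates to false; next base becomes 0; next final value 36
g: count becomes 5; next scale becomes 6; next (min(count, scale) == abs(-2)) evaluates to false; next base becomes 0; next final value 30
36 against 30: the behavior changed.
verdict: not equivalent; witness: base=0, step=-1


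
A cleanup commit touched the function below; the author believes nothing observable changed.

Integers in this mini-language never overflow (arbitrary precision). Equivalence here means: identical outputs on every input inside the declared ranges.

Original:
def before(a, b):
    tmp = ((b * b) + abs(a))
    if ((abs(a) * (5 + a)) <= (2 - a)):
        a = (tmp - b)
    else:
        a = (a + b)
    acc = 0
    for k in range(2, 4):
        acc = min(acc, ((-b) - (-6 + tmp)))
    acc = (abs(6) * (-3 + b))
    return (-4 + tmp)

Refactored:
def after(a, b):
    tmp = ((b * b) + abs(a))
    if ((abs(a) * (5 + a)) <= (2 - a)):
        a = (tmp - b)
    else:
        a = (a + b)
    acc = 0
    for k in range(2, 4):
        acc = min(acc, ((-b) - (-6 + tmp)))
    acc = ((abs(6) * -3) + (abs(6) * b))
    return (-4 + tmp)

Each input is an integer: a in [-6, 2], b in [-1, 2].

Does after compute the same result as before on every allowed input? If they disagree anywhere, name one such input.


The two versions differ — the changes include min/max/abs usage differs; constant usage differs; arithmetic usage differs.
As a probe, take a=2, b=2: before runs tmp=6, then ((abs(a) * (5 + a)) <= (2 - a)) is false, then a=4, then acc=0, then (k=2), then acc=-2, then (k=3), then acc=-2, then acc=-6, then returns 2; after runs tmp=6, then ((abs(a) * (5 + a)) <= (2 - a)) is false, then a=4, then acc=0, then (k=2), then acc=-2, then (k=3), then acc=-2, then acc=-6, then returns 2; both end at 2.
Checked all 36 inputs in the declared domain: the outputs agree on every one.
verdict: equivalent


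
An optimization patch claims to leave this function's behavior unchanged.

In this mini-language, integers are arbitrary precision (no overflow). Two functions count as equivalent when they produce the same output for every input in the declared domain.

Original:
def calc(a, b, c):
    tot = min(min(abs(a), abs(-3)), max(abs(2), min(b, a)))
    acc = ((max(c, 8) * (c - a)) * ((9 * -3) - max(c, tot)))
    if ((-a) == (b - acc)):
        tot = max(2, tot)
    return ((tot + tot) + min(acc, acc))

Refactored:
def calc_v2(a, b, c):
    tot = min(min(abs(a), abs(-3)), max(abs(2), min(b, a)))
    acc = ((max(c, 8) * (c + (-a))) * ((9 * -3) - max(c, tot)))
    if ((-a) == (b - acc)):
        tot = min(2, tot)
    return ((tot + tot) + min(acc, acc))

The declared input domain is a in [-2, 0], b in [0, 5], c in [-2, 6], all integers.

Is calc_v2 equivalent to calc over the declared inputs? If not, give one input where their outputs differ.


Consider the input a=-1, b=1, c=-1.
calc: tot = 1; acc = 0; ((-a) == (b - acc)) -> true; tot = 2; return 4
calc_v2: tot = 1; acc = 0; ((-a) == (b - acc)) -> true; tot = 1; return 2
4 vs 2 — the two versions disagree here.
verdict: not equivalent; witness: a=-1, b=1, c=-1


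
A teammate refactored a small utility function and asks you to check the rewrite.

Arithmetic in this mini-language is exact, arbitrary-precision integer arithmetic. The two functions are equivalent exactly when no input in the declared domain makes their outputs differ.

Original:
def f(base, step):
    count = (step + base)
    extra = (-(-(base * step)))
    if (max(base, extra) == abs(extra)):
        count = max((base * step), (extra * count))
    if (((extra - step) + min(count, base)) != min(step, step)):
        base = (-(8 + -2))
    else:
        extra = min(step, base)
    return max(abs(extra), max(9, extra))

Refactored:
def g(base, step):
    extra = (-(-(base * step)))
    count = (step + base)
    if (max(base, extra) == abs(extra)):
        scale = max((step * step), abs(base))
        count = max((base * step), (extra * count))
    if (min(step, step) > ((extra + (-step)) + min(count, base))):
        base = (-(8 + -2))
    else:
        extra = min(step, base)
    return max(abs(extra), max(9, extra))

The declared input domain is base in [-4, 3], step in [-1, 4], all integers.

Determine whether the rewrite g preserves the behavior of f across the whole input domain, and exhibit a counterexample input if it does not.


Run the pair on base=3, step=4.
f: count=7, then extra=12, then (max(base, extra) == abs(extra)) is true, then count=84, then (((extra - step) + min(count, base)) != min(step, step)) is true, then base=-6, then returns 12
g: extra=12, then count=7, then (max(base, extra) == abs(extra)) is true, then scale=16, then count=84, then (min(step, step) > ((extra + (-step)) + min(count, base))) is false, then extra=3, then returns 9
12 vs 9 — the two versions disagree here.
verdict: not equivalent; witness: base=3, step=4


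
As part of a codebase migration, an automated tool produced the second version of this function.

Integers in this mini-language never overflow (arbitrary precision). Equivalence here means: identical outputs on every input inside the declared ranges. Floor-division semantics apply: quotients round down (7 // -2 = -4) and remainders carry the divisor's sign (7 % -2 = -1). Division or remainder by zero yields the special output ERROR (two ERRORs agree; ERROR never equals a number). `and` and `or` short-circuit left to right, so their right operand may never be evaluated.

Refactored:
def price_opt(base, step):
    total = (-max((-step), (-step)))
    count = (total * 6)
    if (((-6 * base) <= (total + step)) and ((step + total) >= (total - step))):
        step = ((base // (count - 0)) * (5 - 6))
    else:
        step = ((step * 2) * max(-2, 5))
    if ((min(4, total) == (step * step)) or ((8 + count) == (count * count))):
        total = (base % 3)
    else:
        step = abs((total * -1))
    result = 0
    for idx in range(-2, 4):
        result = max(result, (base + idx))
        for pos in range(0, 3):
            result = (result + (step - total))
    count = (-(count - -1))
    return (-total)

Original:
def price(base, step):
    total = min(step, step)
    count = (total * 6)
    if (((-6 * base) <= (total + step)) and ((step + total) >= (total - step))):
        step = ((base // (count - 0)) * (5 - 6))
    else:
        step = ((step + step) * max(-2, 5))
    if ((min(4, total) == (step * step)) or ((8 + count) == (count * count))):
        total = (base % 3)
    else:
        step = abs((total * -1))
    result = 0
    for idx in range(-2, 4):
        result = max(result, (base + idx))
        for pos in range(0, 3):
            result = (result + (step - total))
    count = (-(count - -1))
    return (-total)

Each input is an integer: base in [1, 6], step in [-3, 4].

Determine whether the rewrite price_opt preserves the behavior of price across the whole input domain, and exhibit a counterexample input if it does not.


Differences: min/max/abs usage differs; and constant usage differs; and arithmetic usage differs — yet all 48 inputs agree.
verdict: equivalent


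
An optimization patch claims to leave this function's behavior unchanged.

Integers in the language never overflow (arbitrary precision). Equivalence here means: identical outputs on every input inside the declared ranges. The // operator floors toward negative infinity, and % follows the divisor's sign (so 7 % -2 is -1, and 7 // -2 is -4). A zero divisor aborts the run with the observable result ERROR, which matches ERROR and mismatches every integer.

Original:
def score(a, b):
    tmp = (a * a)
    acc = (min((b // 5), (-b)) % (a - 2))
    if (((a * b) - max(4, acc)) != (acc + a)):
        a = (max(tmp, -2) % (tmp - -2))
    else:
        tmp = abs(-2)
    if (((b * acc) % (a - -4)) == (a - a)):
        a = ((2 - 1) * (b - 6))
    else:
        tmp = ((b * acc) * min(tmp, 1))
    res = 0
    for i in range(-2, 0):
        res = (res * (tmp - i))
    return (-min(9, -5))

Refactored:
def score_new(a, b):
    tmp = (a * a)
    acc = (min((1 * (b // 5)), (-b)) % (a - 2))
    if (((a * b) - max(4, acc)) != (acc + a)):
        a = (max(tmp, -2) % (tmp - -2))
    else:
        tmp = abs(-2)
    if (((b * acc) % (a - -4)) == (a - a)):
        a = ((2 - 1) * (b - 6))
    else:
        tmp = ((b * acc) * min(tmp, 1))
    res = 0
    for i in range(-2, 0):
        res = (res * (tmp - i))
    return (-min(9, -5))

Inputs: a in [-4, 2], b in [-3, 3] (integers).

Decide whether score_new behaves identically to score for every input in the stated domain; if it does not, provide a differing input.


Reading the diff, among the changes: arithmetic usage differs; and constant usage differs.
Spot check at a=-3, b=-3 — score: tmp=9, then acc=-1, then (((a * b) - max(4, acc)) != (acc + a)) is true, then a=9, then (((b * acc) % (a - -4)) == (a - a)) is false, then tmp=3, then res=0, then (i=-2), then res=0, then (i=-1), then res=0, then returns 5. score_new: tmp=9, then acc=-1, then (((a * b) - max(4, acc)) != (acc + a)) is true, then a=9, then (((b * acc) % (a - -4)) == (a - a)) is false, then tmp=3, then res=0, then (i=-2), then res=0, then (i=-1), then res=0, then returns 5. Both give 5.
Sweeping the whole domain (49 inputs) finds no disagreement.
verdict: equivalent


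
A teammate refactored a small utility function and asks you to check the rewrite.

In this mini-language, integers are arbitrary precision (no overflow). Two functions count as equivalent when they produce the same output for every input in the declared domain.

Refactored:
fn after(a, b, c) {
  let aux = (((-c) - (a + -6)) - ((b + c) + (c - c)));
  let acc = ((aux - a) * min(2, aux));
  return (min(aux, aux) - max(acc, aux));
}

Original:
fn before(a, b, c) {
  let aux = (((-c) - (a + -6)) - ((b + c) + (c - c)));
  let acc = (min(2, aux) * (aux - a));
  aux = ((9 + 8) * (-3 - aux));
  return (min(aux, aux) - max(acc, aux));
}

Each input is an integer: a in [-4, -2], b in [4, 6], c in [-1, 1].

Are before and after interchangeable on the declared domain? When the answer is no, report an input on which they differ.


Take a=-4, b=4, c=-1.
before: aux = 8; acc = 24; aux = -187; return -211
after: aux = 8; acc = 24; return -16
-211 against -16: the behavior changed.
verdict: not equivalent; witness: a=-4, b=4, c=-1


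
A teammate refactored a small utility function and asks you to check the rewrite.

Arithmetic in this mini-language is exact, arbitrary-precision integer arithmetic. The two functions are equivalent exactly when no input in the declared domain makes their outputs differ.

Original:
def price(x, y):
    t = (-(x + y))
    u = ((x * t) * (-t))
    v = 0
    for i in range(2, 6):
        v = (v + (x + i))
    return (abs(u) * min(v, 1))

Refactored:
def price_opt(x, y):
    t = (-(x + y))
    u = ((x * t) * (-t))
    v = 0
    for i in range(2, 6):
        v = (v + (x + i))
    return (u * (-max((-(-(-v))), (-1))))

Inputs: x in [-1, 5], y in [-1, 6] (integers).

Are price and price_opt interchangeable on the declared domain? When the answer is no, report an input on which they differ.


Take x=1, y=0.
price: t=-1, then u=-1, then v=0, then (i=2), then v=3, then (i=3), then v=7, then (i=4), then v=12, then (i=5), then v=18, then returns 1
price_opt: t=-1, then u=-1, then v=0, then (i=2), then v=3, then (i=3), then v=7, then (i=4), then v=12, then (i=5), then v=18, then returns -1
1 != -1, so the rewrite changes behavior.
verdict: not equivalent; witness: x=1, y=0


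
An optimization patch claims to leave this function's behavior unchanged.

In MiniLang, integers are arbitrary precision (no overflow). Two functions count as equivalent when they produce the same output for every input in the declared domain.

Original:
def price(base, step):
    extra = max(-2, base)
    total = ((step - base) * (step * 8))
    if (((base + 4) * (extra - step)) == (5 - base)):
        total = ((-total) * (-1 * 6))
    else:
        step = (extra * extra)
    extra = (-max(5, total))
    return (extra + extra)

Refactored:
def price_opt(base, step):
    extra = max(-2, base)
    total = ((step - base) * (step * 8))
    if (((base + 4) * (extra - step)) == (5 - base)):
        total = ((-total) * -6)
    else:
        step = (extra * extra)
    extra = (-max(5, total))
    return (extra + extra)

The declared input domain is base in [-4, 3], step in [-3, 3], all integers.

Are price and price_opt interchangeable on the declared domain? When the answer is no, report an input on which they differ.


This is a faithful refactor — arithmetic usage differs; constant usage differs, but the computed results match everywhere.
As a probe, take base=-2, step=0: price runs extra=-2, then total=0, then (((base + 4) * (extra - step)) == (5 - base)) is false, then step=4, then extra=-5, then returns -10; price_opt runs extra=-2, then total=0, then (((base + 4) * (extra - step)) == (5 - base)) is false, then step=4, then extra=-5, then returns -10; both end at -10.
Checked all 56 inputs in the declared domain: the outputs agree on every one.
verdict: equivalent


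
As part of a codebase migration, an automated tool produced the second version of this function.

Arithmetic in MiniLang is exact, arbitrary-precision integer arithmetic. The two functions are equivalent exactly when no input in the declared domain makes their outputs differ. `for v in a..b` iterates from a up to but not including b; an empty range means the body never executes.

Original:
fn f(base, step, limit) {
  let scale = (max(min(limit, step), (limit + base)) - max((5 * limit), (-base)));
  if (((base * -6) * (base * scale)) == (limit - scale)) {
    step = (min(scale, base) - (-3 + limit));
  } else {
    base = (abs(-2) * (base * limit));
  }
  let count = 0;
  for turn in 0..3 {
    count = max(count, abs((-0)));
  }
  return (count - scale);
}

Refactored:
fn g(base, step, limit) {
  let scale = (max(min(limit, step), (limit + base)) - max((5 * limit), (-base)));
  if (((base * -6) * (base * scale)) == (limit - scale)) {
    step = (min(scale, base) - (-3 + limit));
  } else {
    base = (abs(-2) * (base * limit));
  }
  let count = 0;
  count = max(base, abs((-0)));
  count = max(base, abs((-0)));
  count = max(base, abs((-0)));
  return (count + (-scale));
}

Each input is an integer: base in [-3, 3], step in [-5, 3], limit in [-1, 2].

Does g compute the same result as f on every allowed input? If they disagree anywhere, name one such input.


Evaluate both at base=-3, step=-5, limit=-1.
f: scale becomes -7; next (((base * -6) * (base * scale)) == (limit - scale)) evaluates to false; next base becomes 6; next count becomes 0; next at turn=0:; next count becomes 0; next at turn=1:; next count becomes 0; next at turn=2:; next count becomes 0; next final value 7
g: scale becomes -7; next (((base * -6) * (base * scale)) == (limit - scale)) evaluates to false; next base becomes 6; next count becomes 0; next count becomes 6; next count becomes 6; next count becomes 6; next final value 13
7 and 13 differ, so these are not the same function on this domain.
verdict: not equivalent; witness: base=-3, step=-5, limit=-1


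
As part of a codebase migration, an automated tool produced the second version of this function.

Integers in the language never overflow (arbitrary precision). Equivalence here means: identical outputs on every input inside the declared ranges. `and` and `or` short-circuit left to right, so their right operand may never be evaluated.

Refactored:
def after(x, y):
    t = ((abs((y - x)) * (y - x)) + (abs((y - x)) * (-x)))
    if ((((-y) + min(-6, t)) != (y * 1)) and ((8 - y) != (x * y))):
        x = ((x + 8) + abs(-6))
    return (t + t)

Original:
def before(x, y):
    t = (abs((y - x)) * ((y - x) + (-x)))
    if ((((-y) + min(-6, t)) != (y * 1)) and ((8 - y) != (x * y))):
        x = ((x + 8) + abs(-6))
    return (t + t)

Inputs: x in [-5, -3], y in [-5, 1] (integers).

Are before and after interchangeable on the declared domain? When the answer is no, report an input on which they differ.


This is a faithful refactor — arithmetic usage differs; and min/max/abs usage differs, but the computed results match everywhere.
Spot check at x=-3, y=-4 — before: t becomes 2; next ((((-y) + min(-6, t)) != (y * 1)) and ((8 - y) != (x * y))) evaluates to false; next final value 4. after: t becomes 2; next ((((-y) + min(-6, t)) != (y * 1)) and ((8 - y) != (x * y))) evaluates to false; next final value 4. Both give 4.
Sweeping the whole domain (21 inputs) finds no disagreement.
verdict: equivalent


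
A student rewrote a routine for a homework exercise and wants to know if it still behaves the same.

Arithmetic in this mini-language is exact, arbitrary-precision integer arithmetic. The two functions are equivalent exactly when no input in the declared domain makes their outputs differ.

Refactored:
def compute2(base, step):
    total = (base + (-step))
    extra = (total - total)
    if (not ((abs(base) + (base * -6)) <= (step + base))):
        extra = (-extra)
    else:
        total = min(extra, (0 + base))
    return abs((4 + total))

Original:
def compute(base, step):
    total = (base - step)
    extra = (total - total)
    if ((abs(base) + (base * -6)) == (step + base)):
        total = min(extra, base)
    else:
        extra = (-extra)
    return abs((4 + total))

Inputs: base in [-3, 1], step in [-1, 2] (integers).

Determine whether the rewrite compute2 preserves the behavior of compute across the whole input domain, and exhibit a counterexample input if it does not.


These are not equivalent — on base=0, step=1 the outputs split (3 vs 4).
compute: total = -1; extra = 0; ((abs(base) + (base * -6)) == (step + base)) -> false; extra = 0; return 3
compute2: total = -1; extra = 0; (not ((abs(base) + (base * -6)) <= (step + base))) -> false; total = 0; return 4
verdict: not equivalent; witness: base=0, step=1


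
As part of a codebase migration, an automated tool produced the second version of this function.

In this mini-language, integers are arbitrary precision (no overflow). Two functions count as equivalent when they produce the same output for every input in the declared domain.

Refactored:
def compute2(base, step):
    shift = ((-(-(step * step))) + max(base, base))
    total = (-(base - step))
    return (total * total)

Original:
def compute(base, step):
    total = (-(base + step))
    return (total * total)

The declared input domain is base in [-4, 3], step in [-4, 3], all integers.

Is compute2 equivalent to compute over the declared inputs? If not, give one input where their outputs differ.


The rewrite breaks on base=-4, step=-4, where the results are 64 and 0.
compute: total becomes 8; next final value 64
compute2: shift becomes 12; next total becomes 0; next final value 0
verdict: not equivalent; witness: base=-4, step=-4


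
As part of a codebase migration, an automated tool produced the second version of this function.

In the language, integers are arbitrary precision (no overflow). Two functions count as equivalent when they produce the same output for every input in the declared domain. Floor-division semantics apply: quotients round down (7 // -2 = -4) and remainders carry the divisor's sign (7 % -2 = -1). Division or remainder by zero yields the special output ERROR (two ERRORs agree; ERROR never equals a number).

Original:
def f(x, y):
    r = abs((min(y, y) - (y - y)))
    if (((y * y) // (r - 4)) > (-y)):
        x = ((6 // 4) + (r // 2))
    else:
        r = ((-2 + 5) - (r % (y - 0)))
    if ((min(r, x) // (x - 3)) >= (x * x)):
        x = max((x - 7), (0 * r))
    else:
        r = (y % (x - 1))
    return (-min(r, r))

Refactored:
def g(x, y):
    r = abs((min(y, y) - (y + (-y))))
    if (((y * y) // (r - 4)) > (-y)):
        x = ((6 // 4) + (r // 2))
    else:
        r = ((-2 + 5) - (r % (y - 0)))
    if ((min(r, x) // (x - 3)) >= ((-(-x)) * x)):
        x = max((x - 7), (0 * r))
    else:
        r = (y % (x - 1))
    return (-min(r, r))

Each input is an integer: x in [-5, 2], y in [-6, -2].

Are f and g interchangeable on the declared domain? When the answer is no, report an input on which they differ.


Differences: arithmetic usage differs — yet all 40 inputs agree.
verdict: equivalent


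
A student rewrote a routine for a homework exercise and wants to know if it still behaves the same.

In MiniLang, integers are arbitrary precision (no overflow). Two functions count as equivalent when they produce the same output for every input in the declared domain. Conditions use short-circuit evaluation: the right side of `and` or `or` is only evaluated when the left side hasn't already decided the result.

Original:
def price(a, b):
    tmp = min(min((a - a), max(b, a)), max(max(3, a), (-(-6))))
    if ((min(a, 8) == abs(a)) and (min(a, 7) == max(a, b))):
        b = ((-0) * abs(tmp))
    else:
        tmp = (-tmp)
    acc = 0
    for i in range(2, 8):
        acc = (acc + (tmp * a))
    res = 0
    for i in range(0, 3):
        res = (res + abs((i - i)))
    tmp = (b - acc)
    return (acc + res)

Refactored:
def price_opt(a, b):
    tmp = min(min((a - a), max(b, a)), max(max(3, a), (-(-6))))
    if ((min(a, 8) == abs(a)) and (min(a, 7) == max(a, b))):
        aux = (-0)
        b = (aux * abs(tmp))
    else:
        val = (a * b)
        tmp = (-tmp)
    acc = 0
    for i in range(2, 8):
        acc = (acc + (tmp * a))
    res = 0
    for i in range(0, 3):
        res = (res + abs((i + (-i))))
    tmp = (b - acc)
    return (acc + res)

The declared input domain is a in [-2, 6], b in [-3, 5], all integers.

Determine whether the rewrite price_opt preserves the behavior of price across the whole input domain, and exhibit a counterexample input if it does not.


The two are interchangeable: arithmetic usage differs; also local variable names differ; also statement counts differ, and every declared input agrees.
Spot check at a=-2, b=2 — price: tmp becomes 0; next ((min(a, 8) == abs(a)) and (min(a, 7) == max(a, b))) evaluates to false; next tmp becomes 0; next acc becomes 0; next at i=2:; next acc becomes 0; next at i=3:; next acc becomes 0; next at i=4:; next acc becomes 0; next at i=5:; next acc becomes 0; next at i=6:; next acc becomes 0; next at i=7:; next acc becomes 0; next res becomes 0; next at i=0:; next res becomes 0; next at i=1:; next res becomes 0; next at i=2:; next res becomes 0; next tmp becomes 2; next final value 0. price_opt: tmp becomes 0; next ((min(a, 8) == abs(a)) and (min(a, 7) == max(a, b))) evaluates to false; next val becomes -4; next tmp becomes 0; next acc becomes 0; next at i=2:; next acc becomes 0; next at i=3:; next acc becomes 0; next at i=4:; next acc becomes 0; next at i=5:; next acc becomes 0; next at i=6:; next acc becomes 0; next at i=7:; next acc becomes 0; next res becomes 0; next at i=0:; next res becomes 0; next at i=1:; next res becomes 0; next at i=2:; next res becomes 0; next tmp becomes 2; next final value 0. Both give 0.
Sweeping the whole domain (81 inputs) finds no disagreement.
verdict: equivalent


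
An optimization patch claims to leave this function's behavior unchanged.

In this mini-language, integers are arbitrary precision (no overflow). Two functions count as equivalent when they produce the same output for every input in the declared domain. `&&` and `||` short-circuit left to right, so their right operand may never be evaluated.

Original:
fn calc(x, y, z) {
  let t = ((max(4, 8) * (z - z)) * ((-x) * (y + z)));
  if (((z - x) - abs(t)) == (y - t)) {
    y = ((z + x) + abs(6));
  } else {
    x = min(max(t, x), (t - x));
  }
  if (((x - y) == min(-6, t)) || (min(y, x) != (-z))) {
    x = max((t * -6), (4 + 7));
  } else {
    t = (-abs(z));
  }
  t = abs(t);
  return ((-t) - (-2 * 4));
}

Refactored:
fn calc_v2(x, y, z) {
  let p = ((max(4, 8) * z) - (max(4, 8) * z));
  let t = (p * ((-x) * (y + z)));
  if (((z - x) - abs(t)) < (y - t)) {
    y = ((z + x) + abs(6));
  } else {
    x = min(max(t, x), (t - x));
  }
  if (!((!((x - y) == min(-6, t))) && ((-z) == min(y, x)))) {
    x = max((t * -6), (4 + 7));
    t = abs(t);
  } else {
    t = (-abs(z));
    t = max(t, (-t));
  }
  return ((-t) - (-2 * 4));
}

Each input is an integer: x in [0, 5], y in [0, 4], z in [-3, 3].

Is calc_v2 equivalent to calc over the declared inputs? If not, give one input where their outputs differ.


Consider the input x=1, y=0, z=-1.
calc: t := 0 | (((z - x) - abs(t)) == (y - t)): false | x := -1 | (((x - y) == min(-6, t)) || (min(y, x) != (-z))): true | x := 11 | t := 0 | result 8
calc_v2: p := 0 | t := 0 | (((z - x) - abs(t)) < (y - t)): true | y := 6 | (!((!((x - y) == min(-6, t))) && ((-z) == min(y, x)))): false | t := -1 | t := 1 | result 7
8 against 7: the behavior changed.
verdict: not equivalent; witness: x=1, y=0, z=-1


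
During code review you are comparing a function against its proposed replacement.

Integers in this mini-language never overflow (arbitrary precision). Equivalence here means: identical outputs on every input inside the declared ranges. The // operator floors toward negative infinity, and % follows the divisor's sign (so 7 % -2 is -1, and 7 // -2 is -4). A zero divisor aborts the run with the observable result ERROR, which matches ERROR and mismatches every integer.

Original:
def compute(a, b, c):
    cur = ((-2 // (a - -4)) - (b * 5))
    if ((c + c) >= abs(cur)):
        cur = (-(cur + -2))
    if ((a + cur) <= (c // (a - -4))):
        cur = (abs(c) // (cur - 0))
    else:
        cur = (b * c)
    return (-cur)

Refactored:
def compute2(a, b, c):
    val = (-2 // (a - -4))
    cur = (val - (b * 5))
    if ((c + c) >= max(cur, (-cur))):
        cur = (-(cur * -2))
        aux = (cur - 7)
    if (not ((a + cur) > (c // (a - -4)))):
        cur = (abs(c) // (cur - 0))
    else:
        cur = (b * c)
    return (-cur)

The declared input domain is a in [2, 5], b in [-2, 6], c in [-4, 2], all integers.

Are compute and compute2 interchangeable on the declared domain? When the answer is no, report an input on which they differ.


Input a=2, b=-1, c=2: 1 from compute versus 2 from compute2.
verdict: not equivalent; witness: a=2, b=-1, c=2


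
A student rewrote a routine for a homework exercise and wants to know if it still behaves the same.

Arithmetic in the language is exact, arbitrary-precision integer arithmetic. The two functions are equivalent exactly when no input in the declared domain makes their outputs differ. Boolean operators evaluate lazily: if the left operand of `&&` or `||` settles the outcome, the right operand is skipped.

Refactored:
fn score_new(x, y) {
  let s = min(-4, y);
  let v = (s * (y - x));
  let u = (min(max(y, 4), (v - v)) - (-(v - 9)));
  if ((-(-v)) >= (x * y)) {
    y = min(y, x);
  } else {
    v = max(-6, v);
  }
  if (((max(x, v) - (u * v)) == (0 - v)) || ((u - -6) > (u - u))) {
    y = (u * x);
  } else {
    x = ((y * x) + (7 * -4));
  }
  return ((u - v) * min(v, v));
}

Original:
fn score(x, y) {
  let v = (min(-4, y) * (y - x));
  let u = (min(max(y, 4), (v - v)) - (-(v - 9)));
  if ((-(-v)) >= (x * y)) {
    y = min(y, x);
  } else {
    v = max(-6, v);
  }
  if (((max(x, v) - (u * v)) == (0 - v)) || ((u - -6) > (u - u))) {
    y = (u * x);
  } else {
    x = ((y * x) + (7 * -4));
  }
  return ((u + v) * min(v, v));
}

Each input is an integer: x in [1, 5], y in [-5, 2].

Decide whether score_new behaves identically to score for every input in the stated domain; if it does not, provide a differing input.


These are not equivalent — on x=1, y=-5 the outputs split (1530 vs -270).
score: v=30, then u=21, then ((-(-v)) >= (x * y)) is true, then y=-5, then (((max(x, v) - (u * v)) == (0 - v)) || ((u - -6) > (u - u))) is true, then y=21, then returns 1530
score_new: s=-5, then v=30, then u=21, then ((-(-v)) >= (x * y)) is true, then y=-5, then (((max(x, v) - (u * v)) == (0 - v)) || ((u - -6) > (u - u))) is true, then y=21, then returns -270
verdict: not equivalent; witness: x=1, y=-5


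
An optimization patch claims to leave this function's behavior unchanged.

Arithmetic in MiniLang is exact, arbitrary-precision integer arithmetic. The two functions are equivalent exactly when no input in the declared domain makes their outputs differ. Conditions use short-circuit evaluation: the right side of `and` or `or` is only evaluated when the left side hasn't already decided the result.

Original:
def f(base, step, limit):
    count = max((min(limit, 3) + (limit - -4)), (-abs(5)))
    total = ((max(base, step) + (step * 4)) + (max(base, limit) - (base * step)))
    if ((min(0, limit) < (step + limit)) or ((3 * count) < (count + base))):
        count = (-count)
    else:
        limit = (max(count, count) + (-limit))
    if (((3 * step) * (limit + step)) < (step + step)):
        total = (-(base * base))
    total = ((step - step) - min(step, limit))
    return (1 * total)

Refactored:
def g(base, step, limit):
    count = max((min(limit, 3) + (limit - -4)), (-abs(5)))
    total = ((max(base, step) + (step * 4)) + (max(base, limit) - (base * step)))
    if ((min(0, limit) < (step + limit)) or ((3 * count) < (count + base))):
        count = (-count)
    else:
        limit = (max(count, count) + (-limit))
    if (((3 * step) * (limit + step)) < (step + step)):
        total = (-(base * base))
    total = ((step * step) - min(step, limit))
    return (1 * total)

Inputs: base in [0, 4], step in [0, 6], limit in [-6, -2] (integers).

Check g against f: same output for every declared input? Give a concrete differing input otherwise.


Not equivalent: base=0, step=1, limit=-6 separates them (6 vs 7).
f: count=-5, then total=5, then ((min(0, limit) < (step + limit)) or ((3 * count) < (count + base))) is true, then count=5, then (((3 * step) * (limit + step)) < (step + step)) is true, then total=0, then total=6, then returns 6
g: count=-5, then total=5, then ((min(0, limit) < (step + limit)) or ((3 * count) < (count + base))) is true, then count=5, then (((3 * step) * (limit + step)) < (step + step)) is true, then total=0, then total=7, then returns 7
verdict: not equivalent; witness: base=0, step=1, limit=-6


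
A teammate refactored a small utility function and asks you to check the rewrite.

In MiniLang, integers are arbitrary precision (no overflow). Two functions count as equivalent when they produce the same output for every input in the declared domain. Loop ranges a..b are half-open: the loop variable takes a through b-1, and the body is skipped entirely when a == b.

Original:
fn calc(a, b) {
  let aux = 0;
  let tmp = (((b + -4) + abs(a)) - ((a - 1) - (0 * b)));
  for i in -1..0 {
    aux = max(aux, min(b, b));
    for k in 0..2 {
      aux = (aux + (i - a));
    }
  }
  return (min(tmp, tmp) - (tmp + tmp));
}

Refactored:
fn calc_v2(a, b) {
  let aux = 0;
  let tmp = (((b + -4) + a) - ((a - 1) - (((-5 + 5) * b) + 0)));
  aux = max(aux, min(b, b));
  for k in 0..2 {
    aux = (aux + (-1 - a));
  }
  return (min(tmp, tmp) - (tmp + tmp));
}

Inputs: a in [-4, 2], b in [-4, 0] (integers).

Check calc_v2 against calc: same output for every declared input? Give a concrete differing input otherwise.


The rewrite breaks on a=-4, b=-4, where the results are -1 and 7.
calc: aux := 0 | tmp := 1 | iter i=-1: | aux := 0 | iter k=0: | aux := 3 | iter k=1: | aux := 6 | result -1
calc_v2: aux := 0 | tmp := -7 | aux := 0 | iter k=0: | aux := 3 | iter k=1: | aux := 6 | result 7
verdict: not equivalent; witness: a=-4, b=-4


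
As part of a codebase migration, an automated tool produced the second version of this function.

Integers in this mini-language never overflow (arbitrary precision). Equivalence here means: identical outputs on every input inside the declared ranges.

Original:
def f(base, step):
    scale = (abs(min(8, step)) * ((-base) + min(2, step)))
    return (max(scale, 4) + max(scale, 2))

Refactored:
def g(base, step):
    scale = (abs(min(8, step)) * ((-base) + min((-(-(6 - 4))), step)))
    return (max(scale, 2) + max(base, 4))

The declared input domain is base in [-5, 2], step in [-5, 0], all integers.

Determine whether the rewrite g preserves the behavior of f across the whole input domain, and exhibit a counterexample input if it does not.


Evaluate both at base=-5, step=-3.
f: scale=6, then returns 12
g: scale=6, then returns 10
12 vs 10 — the two versions disagree here.
verdict: not equivalent; witness: base=-5, step=-3


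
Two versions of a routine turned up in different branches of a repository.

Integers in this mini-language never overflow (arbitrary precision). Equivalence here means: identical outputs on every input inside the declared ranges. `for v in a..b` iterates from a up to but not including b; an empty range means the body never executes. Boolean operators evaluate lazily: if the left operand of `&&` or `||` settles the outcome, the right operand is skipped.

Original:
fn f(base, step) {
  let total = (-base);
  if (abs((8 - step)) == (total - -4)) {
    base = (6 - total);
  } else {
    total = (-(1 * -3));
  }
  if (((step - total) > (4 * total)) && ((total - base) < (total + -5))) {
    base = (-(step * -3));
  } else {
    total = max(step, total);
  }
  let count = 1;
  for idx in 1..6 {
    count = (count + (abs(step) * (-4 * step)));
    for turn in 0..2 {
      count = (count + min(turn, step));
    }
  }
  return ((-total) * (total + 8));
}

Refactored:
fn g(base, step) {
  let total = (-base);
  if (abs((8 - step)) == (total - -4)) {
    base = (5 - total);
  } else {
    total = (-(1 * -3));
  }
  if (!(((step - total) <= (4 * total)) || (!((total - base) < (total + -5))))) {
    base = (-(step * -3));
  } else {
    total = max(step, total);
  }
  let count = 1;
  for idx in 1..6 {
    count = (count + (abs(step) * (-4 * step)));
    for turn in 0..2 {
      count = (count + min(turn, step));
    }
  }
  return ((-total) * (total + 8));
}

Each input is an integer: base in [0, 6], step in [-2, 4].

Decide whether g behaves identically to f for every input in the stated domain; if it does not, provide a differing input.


Evaluate both at base=0, step=4.
f: total becomes 0; next (abs((8 - step)) == (total - -4)) evaluates to true; next base becomes 6; next (((step - total) > (4 * total)) && ((total - base) < (total + -5))) evaluates to true; next base becomes 12; next count becomes 1; next at idx=1:; next count becomes -63; next at turn=0:; next count becomes -63; next at turn=1:; next count becomes -62; next at idx=2:; next count becomes -126; next at turn=0:; next count becomes -126; next at turn=1:; next count becomes -125; next at idx=3:; next count becomes -189; next at turn=0:; next count becomes -189; next at turn=1:; next count becomes -188; next at idx=4:; next count becomes -252; next at turn=0:; next count becomes -252; next at turn=1:; next count becomes -251; next at idx=5:; next count becomes -315; next at turn=0:; next count becomes -315; next at turn=1:; next count becomes -314; next final value 0
g: total becomes 0; next (abs((8 - step)) == (total - -4)) evaluates to true; next base becomes 5; next (!(((step - total) <= (4 * total)) || (!((total - base) < (total + -5))))) evaluates to false; next total becomes 4; next count becomes 1; next at idx=1:; next count becomes -63; next at turn=0:; next count becomes -63; next at turn=1:; next count becomes -62; next at idx=2:; next count becomes -126; next at turn=0:; next count becomes -126; next at turn=1:; next count becomes -125; next at idx=3:; next count becomes -189; next at turn=0:; next count becomes -189; next at turn=1:; next count becomes -188; next at idx=4:; next count becomes -252; next at turn=0:; next count becomes -252; next at turn=1:; next count becomes -251; next at idx=5:; next count becomes -315; next at turn=0:; next count becomes -315; next at turn=1:; next count becomes -314; next final value -48
0 against -48: the behavior changed.
verdict: not equivalent; witness: base=0, step=4
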